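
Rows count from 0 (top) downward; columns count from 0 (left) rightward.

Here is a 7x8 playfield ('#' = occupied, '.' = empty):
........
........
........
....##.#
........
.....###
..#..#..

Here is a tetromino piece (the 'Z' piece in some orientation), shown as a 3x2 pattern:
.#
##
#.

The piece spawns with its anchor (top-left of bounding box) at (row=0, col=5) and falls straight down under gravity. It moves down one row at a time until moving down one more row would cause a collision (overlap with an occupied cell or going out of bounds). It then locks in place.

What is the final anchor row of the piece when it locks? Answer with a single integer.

Spawn at (row=0, col=5). Try each row:
  row 0: fits
  row 1: blocked -> lock at row 0

Answer: 0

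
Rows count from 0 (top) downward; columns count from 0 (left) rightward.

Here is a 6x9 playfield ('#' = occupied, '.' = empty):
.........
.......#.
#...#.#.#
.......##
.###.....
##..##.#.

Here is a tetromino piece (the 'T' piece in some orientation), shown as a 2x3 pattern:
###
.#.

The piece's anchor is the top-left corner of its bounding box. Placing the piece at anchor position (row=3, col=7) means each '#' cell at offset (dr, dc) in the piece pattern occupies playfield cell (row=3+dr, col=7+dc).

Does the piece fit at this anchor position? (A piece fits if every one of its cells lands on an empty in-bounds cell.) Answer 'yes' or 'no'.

Answer: no

Derivation:
Check each piece cell at anchor (3, 7):
  offset (0,0) -> (3,7): occupied ('#') -> FAIL
  offset (0,1) -> (3,8): occupied ('#') -> FAIL
  offset (0,2) -> (3,9): out of bounds -> FAIL
  offset (1,1) -> (4,8): empty -> OK
All cells valid: no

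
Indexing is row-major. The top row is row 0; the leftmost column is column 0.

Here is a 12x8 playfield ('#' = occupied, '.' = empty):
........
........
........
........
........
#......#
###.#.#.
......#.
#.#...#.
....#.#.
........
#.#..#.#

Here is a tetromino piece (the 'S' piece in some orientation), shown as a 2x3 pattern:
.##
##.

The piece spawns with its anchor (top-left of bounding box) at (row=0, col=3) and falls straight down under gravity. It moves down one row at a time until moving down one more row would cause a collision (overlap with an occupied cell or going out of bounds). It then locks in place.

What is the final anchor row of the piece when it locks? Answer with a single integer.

Answer: 4

Derivation:
Spawn at (row=0, col=3). Try each row:
  row 0: fits
  row 1: fits
  row 2: fits
  row 3: fits
  row 4: fits
  row 5: blocked -> lock at row 4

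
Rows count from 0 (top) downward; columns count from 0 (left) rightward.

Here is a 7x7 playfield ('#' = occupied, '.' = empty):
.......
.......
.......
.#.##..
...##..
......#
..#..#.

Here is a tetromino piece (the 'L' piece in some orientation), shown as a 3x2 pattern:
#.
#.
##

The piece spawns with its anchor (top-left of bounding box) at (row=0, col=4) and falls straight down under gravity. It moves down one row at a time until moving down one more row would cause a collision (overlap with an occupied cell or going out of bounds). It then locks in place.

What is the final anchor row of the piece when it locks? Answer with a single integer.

Spawn at (row=0, col=4). Try each row:
  row 0: fits
  row 1: blocked -> lock at row 0

Answer: 0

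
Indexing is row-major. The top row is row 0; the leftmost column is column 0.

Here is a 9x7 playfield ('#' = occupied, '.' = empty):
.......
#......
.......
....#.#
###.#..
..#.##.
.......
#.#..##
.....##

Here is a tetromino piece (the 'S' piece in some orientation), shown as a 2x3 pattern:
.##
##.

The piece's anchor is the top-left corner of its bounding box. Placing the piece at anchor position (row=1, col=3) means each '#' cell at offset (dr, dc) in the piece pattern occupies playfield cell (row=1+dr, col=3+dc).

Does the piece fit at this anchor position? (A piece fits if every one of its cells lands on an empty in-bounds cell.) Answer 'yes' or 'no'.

Check each piece cell at anchor (1, 3):
  offset (0,1) -> (1,4): empty -> OK
  offset (0,2) -> (1,5): empty -> OK
  offset (1,0) -> (2,3): empty -> OK
  offset (1,1) -> (2,4): empty -> OK
All cells valid: yes

Answer: yes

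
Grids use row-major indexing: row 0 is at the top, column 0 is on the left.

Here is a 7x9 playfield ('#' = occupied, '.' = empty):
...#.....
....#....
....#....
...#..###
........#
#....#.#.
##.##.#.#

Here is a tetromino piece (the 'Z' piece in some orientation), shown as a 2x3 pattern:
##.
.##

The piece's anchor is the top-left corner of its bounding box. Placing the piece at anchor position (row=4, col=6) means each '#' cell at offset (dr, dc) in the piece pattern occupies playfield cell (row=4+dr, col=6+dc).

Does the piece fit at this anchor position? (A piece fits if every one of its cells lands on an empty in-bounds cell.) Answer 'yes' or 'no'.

Answer: no

Derivation:
Check each piece cell at anchor (4, 6):
  offset (0,0) -> (4,6): empty -> OK
  offset (0,1) -> (4,7): empty -> OK
  offset (1,1) -> (5,7): occupied ('#') -> FAIL
  offset (1,2) -> (5,8): empty -> OK
All cells valid: no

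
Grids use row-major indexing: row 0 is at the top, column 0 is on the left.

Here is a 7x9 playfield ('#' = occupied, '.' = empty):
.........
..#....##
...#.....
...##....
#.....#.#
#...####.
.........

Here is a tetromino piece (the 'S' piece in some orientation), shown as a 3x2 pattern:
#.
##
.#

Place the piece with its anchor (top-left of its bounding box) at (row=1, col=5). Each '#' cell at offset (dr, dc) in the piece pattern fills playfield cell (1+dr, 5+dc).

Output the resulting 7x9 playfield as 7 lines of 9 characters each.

Fill (1+0,5+0) = (1,5)
Fill (1+1,5+0) = (2,5)
Fill (1+1,5+1) = (2,6)
Fill (1+2,5+1) = (3,6)

Answer: .........
..#..#.##
...#.##..
...##.#..
#.....#.#
#...####.
.........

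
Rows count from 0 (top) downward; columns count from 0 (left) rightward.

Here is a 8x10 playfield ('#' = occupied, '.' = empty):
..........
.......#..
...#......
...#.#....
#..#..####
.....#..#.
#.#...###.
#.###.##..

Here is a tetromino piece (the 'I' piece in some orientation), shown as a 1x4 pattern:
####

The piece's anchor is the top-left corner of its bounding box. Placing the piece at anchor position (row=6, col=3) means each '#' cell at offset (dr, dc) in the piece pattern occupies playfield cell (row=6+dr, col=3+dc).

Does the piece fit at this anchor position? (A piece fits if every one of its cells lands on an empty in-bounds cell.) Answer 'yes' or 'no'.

Check each piece cell at anchor (6, 3):
  offset (0,0) -> (6,3): empty -> OK
  offset (0,1) -> (6,4): empty -> OK
  offset (0,2) -> (6,5): empty -> OK
  offset (0,3) -> (6,6): occupied ('#') -> FAIL
All cells valid: no

Answer: no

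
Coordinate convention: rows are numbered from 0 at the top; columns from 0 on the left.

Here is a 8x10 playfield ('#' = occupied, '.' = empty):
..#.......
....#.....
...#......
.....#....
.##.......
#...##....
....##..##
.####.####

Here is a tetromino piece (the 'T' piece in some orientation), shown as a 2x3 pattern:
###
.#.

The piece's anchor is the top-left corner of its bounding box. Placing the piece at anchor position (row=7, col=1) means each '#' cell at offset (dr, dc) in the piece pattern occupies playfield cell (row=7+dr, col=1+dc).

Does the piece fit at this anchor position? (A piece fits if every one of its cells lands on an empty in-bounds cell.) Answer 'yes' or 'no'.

Check each piece cell at anchor (7, 1):
  offset (0,0) -> (7,1): occupied ('#') -> FAIL
  offset (0,1) -> (7,2): occupied ('#') -> FAIL
  offset (0,2) -> (7,3): occupied ('#') -> FAIL
  offset (1,1) -> (8,2): out of bounds -> FAIL
All cells valid: no

Answer: no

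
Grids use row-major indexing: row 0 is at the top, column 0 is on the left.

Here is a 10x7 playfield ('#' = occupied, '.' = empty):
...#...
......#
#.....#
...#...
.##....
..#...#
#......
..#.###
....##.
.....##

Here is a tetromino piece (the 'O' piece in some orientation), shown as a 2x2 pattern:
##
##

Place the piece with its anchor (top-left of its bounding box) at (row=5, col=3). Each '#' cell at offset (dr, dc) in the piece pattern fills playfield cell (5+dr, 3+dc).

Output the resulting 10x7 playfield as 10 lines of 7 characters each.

Answer: ...#...
......#
#.....#
...#...
.##....
..###.#
#..##..
..#.###
....##.
.....##

Derivation:
Fill (5+0,3+0) = (5,3)
Fill (5+0,3+1) = (5,4)
Fill (5+1,3+0) = (6,3)
Fill (5+1,3+1) = (6,4)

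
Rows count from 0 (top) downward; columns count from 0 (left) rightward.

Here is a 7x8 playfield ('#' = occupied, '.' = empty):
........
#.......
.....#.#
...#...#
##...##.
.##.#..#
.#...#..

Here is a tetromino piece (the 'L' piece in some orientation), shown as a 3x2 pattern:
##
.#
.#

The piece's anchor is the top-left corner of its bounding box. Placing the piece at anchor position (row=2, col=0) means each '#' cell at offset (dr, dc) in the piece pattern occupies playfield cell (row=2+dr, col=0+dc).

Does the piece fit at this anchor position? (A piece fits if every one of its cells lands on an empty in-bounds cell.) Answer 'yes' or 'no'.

Check each piece cell at anchor (2, 0):
  offset (0,0) -> (2,0): empty -> OK
  offset (0,1) -> (2,1): empty -> OK
  offset (1,1) -> (3,1): empty -> OK
  offset (2,1) -> (4,1): occupied ('#') -> FAIL
All cells valid: no

Answer: no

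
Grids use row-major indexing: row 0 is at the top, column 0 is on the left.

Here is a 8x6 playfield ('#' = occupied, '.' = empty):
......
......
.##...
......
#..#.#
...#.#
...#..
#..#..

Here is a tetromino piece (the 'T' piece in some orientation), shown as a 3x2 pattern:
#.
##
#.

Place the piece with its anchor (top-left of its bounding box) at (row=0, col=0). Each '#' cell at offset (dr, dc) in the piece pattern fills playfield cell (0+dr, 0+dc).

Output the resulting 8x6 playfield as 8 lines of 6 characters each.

Answer: #.....
##....
###...
......
#..#.#
...#.#
...#..
#..#..

Derivation:
Fill (0+0,0+0) = (0,0)
Fill (0+1,0+0) = (1,0)
Fill (0+1,0+1) = (1,1)
Fill (0+2,0+0) = (2,0)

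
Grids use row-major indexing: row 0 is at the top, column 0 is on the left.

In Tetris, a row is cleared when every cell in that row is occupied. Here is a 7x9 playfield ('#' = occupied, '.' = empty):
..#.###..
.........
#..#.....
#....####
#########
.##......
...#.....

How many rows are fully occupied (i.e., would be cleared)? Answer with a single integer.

Answer: 1

Derivation:
Check each row:
  row 0: 5 empty cells -> not full
  row 1: 9 empty cells -> not full
  row 2: 7 empty cells -> not full
  row 3: 4 empty cells -> not full
  row 4: 0 empty cells -> FULL (clear)
  row 5: 7 empty cells -> not full
  row 6: 8 empty cells -> not full
Total rows cleared: 1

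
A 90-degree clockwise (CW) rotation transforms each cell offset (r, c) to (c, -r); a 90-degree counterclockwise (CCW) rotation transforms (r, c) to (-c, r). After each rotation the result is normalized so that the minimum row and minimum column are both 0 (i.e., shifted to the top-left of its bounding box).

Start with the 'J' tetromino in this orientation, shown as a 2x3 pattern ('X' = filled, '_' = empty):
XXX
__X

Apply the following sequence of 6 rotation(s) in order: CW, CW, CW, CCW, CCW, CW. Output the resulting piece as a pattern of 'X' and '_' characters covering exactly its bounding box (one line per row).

Answer: X__
XXX

Derivation:
Start:
XXX
__X
After rotation 1 (CW):
_X
_X
XX
After rotation 2 (CW):
X__
XXX
After rotation 3 (CW):
XX
X_
X_
After rotation 4 (CCW):
X__
XXX
After rotation 5 (CCW):
_X
_X
XX
After rotation 6 (CW):
X__
XXX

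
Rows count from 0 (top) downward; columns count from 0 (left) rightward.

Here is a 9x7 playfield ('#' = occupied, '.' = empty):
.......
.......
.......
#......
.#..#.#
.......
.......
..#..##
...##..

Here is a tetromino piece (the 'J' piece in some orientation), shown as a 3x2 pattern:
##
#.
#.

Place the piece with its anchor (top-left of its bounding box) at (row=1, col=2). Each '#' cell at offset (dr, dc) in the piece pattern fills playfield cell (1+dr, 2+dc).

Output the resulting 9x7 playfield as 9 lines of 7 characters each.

Answer: .......
..##...
..#....
#.#....
.#..#.#
.......
.......
..#..##
...##..

Derivation:
Fill (1+0,2+0) = (1,2)
Fill (1+0,2+1) = (1,3)
Fill (1+1,2+0) = (2,2)
Fill (1+2,2+0) = (3,2)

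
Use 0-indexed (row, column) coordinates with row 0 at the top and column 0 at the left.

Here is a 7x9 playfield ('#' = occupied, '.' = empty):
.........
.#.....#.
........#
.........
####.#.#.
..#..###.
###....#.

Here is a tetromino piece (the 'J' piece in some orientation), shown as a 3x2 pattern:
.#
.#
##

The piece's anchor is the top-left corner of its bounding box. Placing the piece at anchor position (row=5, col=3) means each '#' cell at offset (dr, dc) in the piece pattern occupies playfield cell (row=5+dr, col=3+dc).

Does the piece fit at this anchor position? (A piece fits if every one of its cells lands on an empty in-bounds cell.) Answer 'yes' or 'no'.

Answer: no

Derivation:
Check each piece cell at anchor (5, 3):
  offset (0,1) -> (5,4): empty -> OK
  offset (1,1) -> (6,4): empty -> OK
  offset (2,0) -> (7,3): out of bounds -> FAIL
  offset (2,1) -> (7,4): out of bounds -> FAIL
All cells valid: no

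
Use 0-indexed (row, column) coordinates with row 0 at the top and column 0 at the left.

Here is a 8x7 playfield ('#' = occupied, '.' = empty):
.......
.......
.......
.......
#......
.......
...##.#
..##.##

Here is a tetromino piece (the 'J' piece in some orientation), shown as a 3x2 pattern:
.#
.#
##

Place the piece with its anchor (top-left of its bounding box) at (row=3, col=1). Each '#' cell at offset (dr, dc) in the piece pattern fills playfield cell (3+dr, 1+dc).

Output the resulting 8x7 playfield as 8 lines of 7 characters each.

Answer: .......
.......
.......
..#....
#.#....
.##....
...##.#
..##.##

Derivation:
Fill (3+0,1+1) = (3,2)
Fill (3+1,1+1) = (4,2)
Fill (3+2,1+0) = (5,1)
Fill (3+2,1+1) = (5,2)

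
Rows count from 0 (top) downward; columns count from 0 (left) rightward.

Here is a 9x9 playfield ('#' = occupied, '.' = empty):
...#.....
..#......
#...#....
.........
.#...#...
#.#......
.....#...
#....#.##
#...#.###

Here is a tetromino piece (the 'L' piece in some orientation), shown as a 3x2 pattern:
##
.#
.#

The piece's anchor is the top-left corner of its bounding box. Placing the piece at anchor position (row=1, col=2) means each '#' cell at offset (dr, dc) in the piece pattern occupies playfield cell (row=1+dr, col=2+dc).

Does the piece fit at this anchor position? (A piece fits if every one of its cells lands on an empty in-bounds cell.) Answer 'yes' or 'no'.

Answer: no

Derivation:
Check each piece cell at anchor (1, 2):
  offset (0,0) -> (1,2): occupied ('#') -> FAIL
  offset (0,1) -> (1,3): empty -> OK
  offset (1,1) -> (2,3): empty -> OK
  offset (2,1) -> (3,3): empty -> OK
All cells valid: no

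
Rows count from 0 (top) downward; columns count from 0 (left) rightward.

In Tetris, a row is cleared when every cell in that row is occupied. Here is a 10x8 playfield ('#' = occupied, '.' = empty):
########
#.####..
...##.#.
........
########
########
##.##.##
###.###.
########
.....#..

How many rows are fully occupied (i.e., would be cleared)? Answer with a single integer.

Answer: 4

Derivation:
Check each row:
  row 0: 0 empty cells -> FULL (clear)
  row 1: 3 empty cells -> not full
  row 2: 5 empty cells -> not full
  row 3: 8 empty cells -> not full
  row 4: 0 empty cells -> FULL (clear)
  row 5: 0 empty cells -> FULL (clear)
  row 6: 2 empty cells -> not full
  row 7: 2 empty cells -> not full
  row 8: 0 empty cells -> FULL (clear)
  row 9: 7 empty cells -> not full
Total rows cleared: 4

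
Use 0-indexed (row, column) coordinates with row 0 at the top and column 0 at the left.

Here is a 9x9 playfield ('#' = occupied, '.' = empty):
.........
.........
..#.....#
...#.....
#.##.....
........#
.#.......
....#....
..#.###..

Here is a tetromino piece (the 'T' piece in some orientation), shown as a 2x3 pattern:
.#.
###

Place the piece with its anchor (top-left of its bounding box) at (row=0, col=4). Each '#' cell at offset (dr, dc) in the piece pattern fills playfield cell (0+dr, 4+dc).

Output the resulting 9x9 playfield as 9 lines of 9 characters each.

Fill (0+0,4+1) = (0,5)
Fill (0+1,4+0) = (1,4)
Fill (0+1,4+1) = (1,5)
Fill (0+1,4+2) = (1,6)

Answer: .....#...
....###..
..#.....#
...#.....
#.##.....
........#
.#.......
....#....
..#.###..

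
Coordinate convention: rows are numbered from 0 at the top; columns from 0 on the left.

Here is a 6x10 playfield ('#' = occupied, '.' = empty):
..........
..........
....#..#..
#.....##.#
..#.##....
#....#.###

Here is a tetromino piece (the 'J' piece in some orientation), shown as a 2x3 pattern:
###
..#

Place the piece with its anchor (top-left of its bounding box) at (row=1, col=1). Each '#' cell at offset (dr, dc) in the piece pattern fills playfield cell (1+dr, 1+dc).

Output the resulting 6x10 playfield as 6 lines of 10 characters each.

Answer: ..........
.###......
...##..#..
#.....##.#
..#.##....
#....#.###

Derivation:
Fill (1+0,1+0) = (1,1)
Fill (1+0,1+1) = (1,2)
Fill (1+0,1+2) = (1,3)
Fill (1+1,1+2) = (2,3)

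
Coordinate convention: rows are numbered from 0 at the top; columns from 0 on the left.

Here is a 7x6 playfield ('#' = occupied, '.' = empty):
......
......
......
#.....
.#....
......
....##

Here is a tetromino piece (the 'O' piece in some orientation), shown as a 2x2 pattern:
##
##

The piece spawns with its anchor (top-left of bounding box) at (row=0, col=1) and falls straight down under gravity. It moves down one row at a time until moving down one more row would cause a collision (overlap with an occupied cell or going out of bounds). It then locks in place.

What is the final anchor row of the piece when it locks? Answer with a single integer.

Spawn at (row=0, col=1). Try each row:
  row 0: fits
  row 1: fits
  row 2: fits
  row 3: blocked -> lock at row 2

Answer: 2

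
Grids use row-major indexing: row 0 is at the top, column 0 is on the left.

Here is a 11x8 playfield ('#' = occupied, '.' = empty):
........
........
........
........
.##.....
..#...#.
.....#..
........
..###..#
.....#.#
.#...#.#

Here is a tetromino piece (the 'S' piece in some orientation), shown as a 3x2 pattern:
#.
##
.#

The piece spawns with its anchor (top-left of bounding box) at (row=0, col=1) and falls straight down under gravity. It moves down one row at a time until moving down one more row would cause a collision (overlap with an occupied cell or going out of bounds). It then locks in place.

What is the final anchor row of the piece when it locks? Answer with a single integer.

Answer: 1

Derivation:
Spawn at (row=0, col=1). Try each row:
  row 0: fits
  row 1: fits
  row 2: blocked -> lock at row 1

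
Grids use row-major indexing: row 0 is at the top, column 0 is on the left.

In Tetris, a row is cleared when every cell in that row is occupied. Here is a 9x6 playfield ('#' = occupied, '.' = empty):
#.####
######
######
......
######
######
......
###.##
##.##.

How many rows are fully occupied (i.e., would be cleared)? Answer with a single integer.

Check each row:
  row 0: 1 empty cell -> not full
  row 1: 0 empty cells -> FULL (clear)
  row 2: 0 empty cells -> FULL (clear)
  row 3: 6 empty cells -> not full
  row 4: 0 empty cells -> FULL (clear)
  row 5: 0 empty cells -> FULL (clear)
  row 6: 6 empty cells -> not full
  row 7: 1 empty cell -> not full
  row 8: 2 empty cells -> not full
Total rows cleared: 4

Answer: 4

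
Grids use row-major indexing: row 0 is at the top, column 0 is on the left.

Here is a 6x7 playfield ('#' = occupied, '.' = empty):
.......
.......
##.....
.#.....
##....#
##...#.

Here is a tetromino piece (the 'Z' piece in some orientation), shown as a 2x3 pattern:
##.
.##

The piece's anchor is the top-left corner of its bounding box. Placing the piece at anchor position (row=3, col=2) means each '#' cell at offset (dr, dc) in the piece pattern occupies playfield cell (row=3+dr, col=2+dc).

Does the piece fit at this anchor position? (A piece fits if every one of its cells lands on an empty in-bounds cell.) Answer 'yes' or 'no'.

Answer: yes

Derivation:
Check each piece cell at anchor (3, 2):
  offset (0,0) -> (3,2): empty -> OK
  offset (0,1) -> (3,3): empty -> OK
  offset (1,1) -> (4,3): empty -> OK
  offset (1,2) -> (4,4): empty -> OK
All cells valid: yes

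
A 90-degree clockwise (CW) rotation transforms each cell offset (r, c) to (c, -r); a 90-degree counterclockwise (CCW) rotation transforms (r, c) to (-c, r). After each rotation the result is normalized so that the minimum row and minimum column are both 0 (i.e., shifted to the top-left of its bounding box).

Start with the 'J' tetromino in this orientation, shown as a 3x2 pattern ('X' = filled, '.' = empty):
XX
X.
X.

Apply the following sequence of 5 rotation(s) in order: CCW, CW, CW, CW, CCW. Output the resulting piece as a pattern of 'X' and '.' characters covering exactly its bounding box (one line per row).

Answer: XXX
..X

Derivation:
Start:
XX
X.
X.
After rotation 1 (CCW):
X..
XXX
After rotation 2 (CW):
XX
X.
X.
After rotation 3 (CW):
XXX
..X
After rotation 4 (CW):
.X
.X
XX
After rotation 5 (CCW):
XXX
..X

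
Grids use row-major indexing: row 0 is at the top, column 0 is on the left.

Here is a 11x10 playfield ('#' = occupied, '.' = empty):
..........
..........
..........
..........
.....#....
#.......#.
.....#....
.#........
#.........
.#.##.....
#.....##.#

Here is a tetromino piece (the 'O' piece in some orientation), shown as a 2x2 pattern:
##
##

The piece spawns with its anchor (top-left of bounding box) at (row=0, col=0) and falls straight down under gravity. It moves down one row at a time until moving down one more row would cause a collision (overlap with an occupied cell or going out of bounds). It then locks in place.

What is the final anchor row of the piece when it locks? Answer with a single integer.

Spawn at (row=0, col=0). Try each row:
  row 0: fits
  row 1: fits
  row 2: fits
  row 3: fits
  row 4: blocked -> lock at row 3

Answer: 3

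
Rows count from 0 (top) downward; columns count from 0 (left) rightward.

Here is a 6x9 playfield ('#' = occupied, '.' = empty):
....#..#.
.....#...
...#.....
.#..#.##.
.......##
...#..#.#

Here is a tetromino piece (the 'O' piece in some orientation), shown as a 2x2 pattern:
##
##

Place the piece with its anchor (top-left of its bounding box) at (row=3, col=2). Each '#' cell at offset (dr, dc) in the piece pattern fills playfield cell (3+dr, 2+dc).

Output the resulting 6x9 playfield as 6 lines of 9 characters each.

Fill (3+0,2+0) = (3,2)
Fill (3+0,2+1) = (3,3)
Fill (3+1,2+0) = (4,2)
Fill (3+1,2+1) = (4,3)

Answer: ....#..#.
.....#...
...#.....
.####.##.
..##...##
...#..#.#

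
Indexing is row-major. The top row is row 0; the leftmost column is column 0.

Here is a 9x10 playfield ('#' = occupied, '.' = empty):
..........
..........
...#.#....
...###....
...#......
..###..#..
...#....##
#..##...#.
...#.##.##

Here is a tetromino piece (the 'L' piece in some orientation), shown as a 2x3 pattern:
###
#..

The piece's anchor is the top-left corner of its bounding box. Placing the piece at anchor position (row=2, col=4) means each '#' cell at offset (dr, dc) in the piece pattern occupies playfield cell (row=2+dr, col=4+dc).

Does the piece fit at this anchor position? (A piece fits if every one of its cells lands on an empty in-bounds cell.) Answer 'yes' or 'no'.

Answer: no

Derivation:
Check each piece cell at anchor (2, 4):
  offset (0,0) -> (2,4): empty -> OK
  offset (0,1) -> (2,5): occupied ('#') -> FAIL
  offset (0,2) -> (2,6): empty -> OK
  offset (1,0) -> (3,4): occupied ('#') -> FAIL
All cells valid: no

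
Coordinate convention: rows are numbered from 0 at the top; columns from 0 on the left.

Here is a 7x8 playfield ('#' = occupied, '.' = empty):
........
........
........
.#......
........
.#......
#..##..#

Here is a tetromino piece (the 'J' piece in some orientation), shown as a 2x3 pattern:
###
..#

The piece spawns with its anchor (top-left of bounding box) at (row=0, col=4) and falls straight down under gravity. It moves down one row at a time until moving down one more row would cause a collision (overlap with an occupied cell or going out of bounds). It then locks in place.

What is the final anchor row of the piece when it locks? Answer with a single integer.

Spawn at (row=0, col=4). Try each row:
  row 0: fits
  row 1: fits
  row 2: fits
  row 3: fits
  row 4: fits
  row 5: fits
  row 6: blocked -> lock at row 5

Answer: 5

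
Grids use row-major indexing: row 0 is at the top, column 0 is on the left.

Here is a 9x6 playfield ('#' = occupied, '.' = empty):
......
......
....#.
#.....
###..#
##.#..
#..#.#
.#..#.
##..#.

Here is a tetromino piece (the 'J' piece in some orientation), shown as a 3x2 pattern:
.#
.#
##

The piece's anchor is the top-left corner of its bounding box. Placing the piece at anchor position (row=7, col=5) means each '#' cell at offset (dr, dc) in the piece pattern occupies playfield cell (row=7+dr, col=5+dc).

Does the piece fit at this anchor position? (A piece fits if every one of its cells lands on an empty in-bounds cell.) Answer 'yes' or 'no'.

Answer: no

Derivation:
Check each piece cell at anchor (7, 5):
  offset (0,1) -> (7,6): out of bounds -> FAIL
  offset (1,1) -> (8,6): out of bounds -> FAIL
  offset (2,0) -> (9,5): out of bounds -> FAIL
  offset (2,1) -> (9,6): out of bounds -> FAIL
All cells valid: no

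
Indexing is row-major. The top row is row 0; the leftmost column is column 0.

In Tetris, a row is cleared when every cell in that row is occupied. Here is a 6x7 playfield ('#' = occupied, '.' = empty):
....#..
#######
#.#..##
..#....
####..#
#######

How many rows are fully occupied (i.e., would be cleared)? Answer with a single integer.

Check each row:
  row 0: 6 empty cells -> not full
  row 1: 0 empty cells -> FULL (clear)
  row 2: 3 empty cells -> not full
  row 3: 6 empty cells -> not full
  row 4: 2 empty cells -> not full
  row 5: 0 empty cells -> FULL (clear)
Total rows cleared: 2

Answer: 2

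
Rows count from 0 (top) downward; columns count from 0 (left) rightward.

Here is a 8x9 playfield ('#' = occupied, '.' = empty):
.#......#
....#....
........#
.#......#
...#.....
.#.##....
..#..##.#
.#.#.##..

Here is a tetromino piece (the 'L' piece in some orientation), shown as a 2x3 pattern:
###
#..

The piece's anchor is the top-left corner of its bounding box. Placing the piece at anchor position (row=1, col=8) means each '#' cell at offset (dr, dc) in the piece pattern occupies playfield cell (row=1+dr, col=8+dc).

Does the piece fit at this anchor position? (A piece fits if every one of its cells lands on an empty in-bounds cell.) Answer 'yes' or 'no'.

Answer: no

Derivation:
Check each piece cell at anchor (1, 8):
  offset (0,0) -> (1,8): empty -> OK
  offset (0,1) -> (1,9): out of bounds -> FAIL
  offset (0,2) -> (1,10): out of bounds -> FAIL
  offset (1,0) -> (2,8): occupied ('#') -> FAIL
All cells valid: no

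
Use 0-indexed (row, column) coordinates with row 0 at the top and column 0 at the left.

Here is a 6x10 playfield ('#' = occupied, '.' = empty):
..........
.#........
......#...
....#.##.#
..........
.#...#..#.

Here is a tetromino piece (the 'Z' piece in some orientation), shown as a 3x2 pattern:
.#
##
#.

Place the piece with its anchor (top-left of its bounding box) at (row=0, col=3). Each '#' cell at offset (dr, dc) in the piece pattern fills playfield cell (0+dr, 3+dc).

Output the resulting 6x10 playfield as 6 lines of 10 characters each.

Answer: ....#.....
.#.##.....
...#..#...
....#.##.#
..........
.#...#..#.

Derivation:
Fill (0+0,3+1) = (0,4)
Fill (0+1,3+0) = (1,3)
Fill (0+1,3+1) = (1,4)
Fill (0+2,3+0) = (2,3)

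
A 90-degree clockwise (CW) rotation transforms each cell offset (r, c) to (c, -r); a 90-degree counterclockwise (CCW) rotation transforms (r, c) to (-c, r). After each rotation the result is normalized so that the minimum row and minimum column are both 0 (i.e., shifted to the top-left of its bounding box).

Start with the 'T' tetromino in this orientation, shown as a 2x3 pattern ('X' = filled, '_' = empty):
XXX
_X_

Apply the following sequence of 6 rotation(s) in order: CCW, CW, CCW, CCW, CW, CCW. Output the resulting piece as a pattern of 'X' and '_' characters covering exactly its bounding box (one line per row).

Answer: _X_
XXX

Derivation:
Start:
XXX
_X_
After rotation 1 (CCW):
X_
XX
X_
After rotation 2 (CW):
XXX
_X_
After rotation 3 (CCW):
X_
XX
X_
After rotation 4 (CCW):
_X_
XXX
After rotation 5 (CW):
X_
XX
X_
After rotation 6 (CCW):
_X_
XXX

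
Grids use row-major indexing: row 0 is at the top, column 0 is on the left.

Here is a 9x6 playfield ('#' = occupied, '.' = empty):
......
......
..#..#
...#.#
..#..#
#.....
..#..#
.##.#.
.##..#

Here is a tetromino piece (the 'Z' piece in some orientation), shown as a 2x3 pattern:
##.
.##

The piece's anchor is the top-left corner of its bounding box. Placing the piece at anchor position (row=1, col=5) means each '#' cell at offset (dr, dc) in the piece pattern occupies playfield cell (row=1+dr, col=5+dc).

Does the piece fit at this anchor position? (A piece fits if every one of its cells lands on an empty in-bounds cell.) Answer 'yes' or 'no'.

Check each piece cell at anchor (1, 5):
  offset (0,0) -> (1,5): empty -> OK
  offset (0,1) -> (1,6): out of bounds -> FAIL
  offset (1,1) -> (2,6): out of bounds -> FAIL
  offset (1,2) -> (2,7): out of bounds -> FAIL
All cells valid: no

Answer: no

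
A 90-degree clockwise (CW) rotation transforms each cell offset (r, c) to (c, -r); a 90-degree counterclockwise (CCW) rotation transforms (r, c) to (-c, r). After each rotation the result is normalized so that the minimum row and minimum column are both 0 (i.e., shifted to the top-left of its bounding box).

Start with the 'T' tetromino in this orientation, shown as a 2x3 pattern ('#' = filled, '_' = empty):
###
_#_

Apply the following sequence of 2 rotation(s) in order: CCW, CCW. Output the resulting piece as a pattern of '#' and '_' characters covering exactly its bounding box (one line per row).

Start:
###
_#_
After rotation 1 (CCW):
#_
##
#_
After rotation 2 (CCW):
_#_
###

Answer: _#_
###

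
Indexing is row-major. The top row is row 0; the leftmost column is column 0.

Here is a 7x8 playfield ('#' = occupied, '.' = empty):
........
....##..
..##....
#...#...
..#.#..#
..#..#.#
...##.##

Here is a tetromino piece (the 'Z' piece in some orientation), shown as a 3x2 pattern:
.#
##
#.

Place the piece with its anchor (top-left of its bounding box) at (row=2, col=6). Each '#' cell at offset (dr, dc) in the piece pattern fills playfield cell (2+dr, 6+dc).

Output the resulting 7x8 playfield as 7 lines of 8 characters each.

Fill (2+0,6+1) = (2,7)
Fill (2+1,6+0) = (3,6)
Fill (2+1,6+1) = (3,7)
Fill (2+2,6+0) = (4,6)

Answer: ........
....##..
..##...#
#...#.##
..#.#.##
..#..#.#
...##.##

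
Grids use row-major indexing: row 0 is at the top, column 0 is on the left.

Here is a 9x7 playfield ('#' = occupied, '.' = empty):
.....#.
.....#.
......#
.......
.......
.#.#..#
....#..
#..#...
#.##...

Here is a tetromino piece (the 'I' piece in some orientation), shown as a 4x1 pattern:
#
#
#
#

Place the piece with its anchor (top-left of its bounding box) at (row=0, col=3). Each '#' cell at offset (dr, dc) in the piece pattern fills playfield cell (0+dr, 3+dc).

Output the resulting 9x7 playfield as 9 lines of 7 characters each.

Fill (0+0,3+0) = (0,3)
Fill (0+1,3+0) = (1,3)
Fill (0+2,3+0) = (2,3)
Fill (0+3,3+0) = (3,3)

Answer: ...#.#.
...#.#.
...#..#
...#...
.......
.#.#..#
....#..
#..#...
#.##...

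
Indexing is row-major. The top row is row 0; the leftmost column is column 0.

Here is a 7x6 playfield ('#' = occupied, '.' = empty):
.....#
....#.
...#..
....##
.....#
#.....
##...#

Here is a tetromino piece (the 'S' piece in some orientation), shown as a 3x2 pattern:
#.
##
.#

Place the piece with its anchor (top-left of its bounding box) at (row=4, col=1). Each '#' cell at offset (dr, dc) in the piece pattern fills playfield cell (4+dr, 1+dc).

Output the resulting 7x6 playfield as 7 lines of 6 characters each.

Answer: .....#
....#.
...#..
....##
.#...#
###...
###..#

Derivation:
Fill (4+0,1+0) = (4,1)
Fill (4+1,1+0) = (5,1)
Fill (4+1,1+1) = (5,2)
Fill (4+2,1+1) = (6,2)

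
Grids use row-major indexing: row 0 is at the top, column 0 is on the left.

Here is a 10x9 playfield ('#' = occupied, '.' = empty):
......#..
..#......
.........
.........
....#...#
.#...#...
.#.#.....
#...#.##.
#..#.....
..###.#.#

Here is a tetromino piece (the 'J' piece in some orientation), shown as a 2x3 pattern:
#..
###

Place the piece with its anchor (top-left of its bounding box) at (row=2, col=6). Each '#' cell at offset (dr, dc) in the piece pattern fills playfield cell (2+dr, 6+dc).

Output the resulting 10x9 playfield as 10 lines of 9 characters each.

Answer: ......#..
..#......
......#..
......###
....#...#
.#...#...
.#.#.....
#...#.##.
#..#.....
..###.#.#

Derivation:
Fill (2+0,6+0) = (2,6)
Fill (2+1,6+0) = (3,6)
Fill (2+1,6+1) = (3,7)
Fill (2+1,6+2) = (3,8)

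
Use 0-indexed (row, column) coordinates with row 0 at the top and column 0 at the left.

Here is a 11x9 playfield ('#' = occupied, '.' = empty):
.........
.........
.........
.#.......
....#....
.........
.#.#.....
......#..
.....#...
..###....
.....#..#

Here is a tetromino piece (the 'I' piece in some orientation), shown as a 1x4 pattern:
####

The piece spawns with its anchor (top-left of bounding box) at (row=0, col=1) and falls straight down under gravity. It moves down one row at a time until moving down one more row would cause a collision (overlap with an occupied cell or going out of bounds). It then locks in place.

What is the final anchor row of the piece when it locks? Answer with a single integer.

Spawn at (row=0, col=1). Try each row:
  row 0: fits
  row 1: fits
  row 2: fits
  row 3: blocked -> lock at row 2

Answer: 2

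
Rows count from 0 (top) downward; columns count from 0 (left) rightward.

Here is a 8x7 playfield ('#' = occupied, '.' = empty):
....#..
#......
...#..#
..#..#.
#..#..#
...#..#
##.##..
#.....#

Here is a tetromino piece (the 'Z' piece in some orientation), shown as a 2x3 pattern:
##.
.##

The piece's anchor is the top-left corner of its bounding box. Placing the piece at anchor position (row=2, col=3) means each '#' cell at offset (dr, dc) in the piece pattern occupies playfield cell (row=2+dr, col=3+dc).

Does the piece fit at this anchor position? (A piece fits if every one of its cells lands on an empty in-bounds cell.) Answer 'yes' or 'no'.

Check each piece cell at anchor (2, 3):
  offset (0,0) -> (2,3): occupied ('#') -> FAIL
  offset (0,1) -> (2,4): empty -> OK
  offset (1,1) -> (3,4): empty -> OK
  offset (1,2) -> (3,5): occupied ('#') -> FAIL
All cells valid: no

Answer: no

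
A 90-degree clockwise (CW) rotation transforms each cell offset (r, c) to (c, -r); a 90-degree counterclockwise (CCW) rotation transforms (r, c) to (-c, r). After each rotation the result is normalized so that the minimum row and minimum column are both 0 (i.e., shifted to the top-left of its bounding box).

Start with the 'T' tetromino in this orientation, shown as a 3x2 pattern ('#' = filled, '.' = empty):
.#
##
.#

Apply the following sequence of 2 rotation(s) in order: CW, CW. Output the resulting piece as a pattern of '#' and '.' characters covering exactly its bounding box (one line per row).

Start:
.#
##
.#
After rotation 1 (CW):
.#.
###
After rotation 2 (CW):
#.
##
#.

Answer: #.
##
#.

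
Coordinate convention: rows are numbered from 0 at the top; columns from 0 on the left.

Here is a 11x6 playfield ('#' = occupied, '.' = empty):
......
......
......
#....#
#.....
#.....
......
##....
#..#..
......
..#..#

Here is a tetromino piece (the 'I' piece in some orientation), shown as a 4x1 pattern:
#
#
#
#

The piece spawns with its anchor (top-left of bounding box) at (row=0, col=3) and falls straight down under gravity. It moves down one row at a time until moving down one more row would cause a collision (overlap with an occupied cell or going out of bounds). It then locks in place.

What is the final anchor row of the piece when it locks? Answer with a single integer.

Spawn at (row=0, col=3). Try each row:
  row 0: fits
  row 1: fits
  row 2: fits
  row 3: fits
  row 4: fits
  row 5: blocked -> lock at row 4

Answer: 4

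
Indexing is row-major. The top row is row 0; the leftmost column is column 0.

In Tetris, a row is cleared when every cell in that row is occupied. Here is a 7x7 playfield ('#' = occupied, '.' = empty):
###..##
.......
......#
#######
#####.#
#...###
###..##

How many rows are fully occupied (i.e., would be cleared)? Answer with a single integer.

Answer: 1

Derivation:
Check each row:
  row 0: 2 empty cells -> not full
  row 1: 7 empty cells -> not full
  row 2: 6 empty cells -> not full
  row 3: 0 empty cells -> FULL (clear)
  row 4: 1 empty cell -> not full
  row 5: 3 empty cells -> not full
  row 6: 2 empty cells -> not full
Total rows cleared: 1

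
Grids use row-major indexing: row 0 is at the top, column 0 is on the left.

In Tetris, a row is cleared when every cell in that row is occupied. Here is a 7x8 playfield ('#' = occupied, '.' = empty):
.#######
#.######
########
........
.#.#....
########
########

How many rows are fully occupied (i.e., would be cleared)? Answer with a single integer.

Check each row:
  row 0: 1 empty cell -> not full
  row 1: 1 empty cell -> not full
  row 2: 0 empty cells -> FULL (clear)
  row 3: 8 empty cells -> not full
  row 4: 6 empty cells -> not full
  row 5: 0 empty cells -> FULL (clear)
  row 6: 0 empty cells -> FULL (clear)
Total rows cleared: 3

Answer: 3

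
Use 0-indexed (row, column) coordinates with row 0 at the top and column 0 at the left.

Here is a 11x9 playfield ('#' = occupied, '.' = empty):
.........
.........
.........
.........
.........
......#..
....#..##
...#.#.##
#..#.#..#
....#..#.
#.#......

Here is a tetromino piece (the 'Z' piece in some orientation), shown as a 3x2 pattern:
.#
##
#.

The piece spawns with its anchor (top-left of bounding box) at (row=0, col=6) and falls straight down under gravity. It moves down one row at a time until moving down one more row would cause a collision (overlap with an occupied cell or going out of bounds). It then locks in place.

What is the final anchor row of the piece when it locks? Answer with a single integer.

Spawn at (row=0, col=6). Try each row:
  row 0: fits
  row 1: fits
  row 2: fits
  row 3: blocked -> lock at row 2

Answer: 2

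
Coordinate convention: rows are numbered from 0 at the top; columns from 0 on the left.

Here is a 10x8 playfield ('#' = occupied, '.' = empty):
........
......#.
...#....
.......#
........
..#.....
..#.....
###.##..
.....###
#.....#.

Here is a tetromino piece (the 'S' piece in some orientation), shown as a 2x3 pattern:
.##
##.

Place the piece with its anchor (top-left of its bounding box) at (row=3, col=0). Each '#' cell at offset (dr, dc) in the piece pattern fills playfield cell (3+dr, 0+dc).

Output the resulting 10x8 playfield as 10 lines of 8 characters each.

Answer: ........
......#.
...#....
.##....#
##......
..#.....
..#.....
###.##..
.....###
#.....#.

Derivation:
Fill (3+0,0+1) = (3,1)
Fill (3+0,0+2) = (3,2)
Fill (3+1,0+0) = (4,0)
Fill (3+1,0+1) = (4,1)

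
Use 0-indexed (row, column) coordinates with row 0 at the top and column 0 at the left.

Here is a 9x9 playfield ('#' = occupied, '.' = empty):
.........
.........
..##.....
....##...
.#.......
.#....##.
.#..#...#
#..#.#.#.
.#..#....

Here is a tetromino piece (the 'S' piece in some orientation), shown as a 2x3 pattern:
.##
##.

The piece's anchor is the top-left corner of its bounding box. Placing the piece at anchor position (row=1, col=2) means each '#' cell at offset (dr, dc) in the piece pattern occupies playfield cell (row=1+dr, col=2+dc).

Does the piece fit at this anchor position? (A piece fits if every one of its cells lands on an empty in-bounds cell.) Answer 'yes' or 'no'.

Answer: no

Derivation:
Check each piece cell at anchor (1, 2):
  offset (0,1) -> (1,3): empty -> OK
  offset (0,2) -> (1,4): empty -> OK
  offset (1,0) -> (2,2): occupied ('#') -> FAIL
  offset (1,1) -> (2,3): occupied ('#') -> FAIL
All cells valid: no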